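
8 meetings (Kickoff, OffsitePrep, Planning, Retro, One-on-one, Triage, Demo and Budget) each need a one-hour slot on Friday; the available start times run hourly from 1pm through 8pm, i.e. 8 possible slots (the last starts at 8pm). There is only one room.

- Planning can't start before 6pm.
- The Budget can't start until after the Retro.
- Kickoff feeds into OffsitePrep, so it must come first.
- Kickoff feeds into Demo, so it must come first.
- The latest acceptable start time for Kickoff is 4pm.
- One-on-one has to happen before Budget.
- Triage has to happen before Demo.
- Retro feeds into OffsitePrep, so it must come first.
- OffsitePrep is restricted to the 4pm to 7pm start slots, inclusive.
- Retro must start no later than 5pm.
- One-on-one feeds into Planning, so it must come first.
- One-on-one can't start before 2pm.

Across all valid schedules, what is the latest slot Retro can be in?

5pm

Retro's own window allows nothing later than 5pm.
Retro at 5pm is achievable: Demo -> 4pm; Planning -> 6pm; OffsitePrep -> 7pm; Retro -> 5pm; Budget -> 8pm; Triage -> 3pm; Kickoff -> 1pm; One-on-one -> 2pm.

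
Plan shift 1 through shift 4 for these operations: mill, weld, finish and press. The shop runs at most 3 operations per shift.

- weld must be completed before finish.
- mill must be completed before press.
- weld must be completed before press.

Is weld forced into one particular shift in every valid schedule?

No

weld can be shift 1 (e.g. mill in shift 1, weld in shift 1, press in shift 2, finish in shift 2) or shift 2 (e.g. finish in shift 3; press in shift 3; mill in shift 1; weld in shift 2).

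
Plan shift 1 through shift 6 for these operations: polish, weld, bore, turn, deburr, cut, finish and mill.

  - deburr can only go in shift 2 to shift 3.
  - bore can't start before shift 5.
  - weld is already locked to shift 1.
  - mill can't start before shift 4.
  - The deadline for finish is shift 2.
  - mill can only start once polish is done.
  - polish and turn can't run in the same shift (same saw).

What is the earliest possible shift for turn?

shift 1

turn at shift 1 is achievable: finish=shift 1, weld=shift 1, bore=shift 5, polish=shift 2, mill=shift 4, turn=shift 1, deburr=shift 2, cut=shift 1.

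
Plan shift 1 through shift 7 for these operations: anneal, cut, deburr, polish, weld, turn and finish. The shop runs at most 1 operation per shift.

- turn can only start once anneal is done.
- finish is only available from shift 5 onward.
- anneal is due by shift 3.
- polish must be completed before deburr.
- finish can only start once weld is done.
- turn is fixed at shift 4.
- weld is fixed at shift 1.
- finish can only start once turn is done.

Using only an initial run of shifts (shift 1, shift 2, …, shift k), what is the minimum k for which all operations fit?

7 shifts

The precedence chain requires at least 3 distinct shifts.
With at most 1 per shift and 7 operations, at least 7 shifts are needed.
finish can't be placed before shift 5, so the schedule must run through at least shift 5.
7 works (last occupied shift: shift 7): for example weld=shift 1; deburr=shift 6; cut=shift 7; anneal=shift 2; turn=shift 4; polish=shift 3; finish=shift 5.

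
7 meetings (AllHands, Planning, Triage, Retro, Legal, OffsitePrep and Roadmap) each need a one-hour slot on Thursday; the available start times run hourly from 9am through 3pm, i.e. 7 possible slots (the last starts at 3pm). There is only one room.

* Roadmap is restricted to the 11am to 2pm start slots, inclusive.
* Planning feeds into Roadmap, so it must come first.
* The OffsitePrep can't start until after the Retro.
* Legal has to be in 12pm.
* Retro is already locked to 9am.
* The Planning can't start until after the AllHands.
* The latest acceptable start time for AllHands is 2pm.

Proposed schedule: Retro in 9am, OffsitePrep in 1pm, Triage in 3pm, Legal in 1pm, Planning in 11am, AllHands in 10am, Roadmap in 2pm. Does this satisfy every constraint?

Invalid. Legal has to be in 12pm.

The latest acceptable start time for AllHands is 2pm — holds.
Legal has to be in 12pm — violated.
The OffsitePrep can't start until after the Retro — holds.
The Planning can't start until after the AllHands — holds.
Retro is already locked to 9am — holds.
Planning feeds into Roadmap, so it must come first — holds.
Roadmap is restricted to the 11am to 2pm start slots, inclusive — holds.
There is only one room — violated.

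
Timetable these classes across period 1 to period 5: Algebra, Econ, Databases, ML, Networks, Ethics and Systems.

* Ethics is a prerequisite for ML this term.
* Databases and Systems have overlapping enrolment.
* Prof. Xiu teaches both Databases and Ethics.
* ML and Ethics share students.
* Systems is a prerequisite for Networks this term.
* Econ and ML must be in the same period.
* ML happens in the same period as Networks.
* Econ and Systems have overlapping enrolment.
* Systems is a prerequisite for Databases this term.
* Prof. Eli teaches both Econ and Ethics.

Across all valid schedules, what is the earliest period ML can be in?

Precedence pushes ML to at least period 2.
ML at period 2 is achievable: Econ=period 2; ML=period 2; Algebra=period 1; Networks=period 2; Systems=period 1; Ethics=period 1; Databases=period 2.

period 2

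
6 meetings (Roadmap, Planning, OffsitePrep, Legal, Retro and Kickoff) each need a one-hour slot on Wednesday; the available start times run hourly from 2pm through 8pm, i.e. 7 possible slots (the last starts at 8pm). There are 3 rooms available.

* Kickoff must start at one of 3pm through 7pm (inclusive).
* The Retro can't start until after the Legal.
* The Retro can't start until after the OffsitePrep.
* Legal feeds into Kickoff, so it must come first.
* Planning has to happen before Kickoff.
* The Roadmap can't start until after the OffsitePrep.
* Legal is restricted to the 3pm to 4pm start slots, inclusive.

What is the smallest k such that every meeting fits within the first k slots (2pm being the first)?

The precedence chain requires at least 2 distinct slots.
With at most 3 per slot and 6 meetings, at least 2 slots are needed.
Propagating the time windows through the other constraints, Retro can't land before 4pm — that is slot 3 counting from 2pm — so the schedule must run through at least 3 slots.
3 works (last occupied slot: 4pm): for example Legal=3pm, Planning=2pm, Retro=4pm, Roadmap=3pm, OffsitePrep=2pm, Kickoff=4pm.

3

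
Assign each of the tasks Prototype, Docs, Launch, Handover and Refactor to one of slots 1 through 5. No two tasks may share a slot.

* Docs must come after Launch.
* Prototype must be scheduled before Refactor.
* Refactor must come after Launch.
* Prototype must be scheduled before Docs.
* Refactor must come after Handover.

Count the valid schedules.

14

Splitting on Prototype: it can be 1 (5), 2 (5), 3 (4). Listing each branch's schedules as (Docs, Launch, Handover, Refactor):
Prototype=1: (3,2,4,5) (4,2,3,5) (4,3,2,5) (5,2,3,4) (5,3,2,4) — 5.
Prototype=2: (3,1,4,5) (4,1,3,5) (4,3,1,5) (5,1,3,4) (5,3,1,4) — 5.
Prototype=3: (4,1,2,5) (4,2,1,5) (5,1,2,4) (5,2,1,4) — 4.
Summing: 5 + 5 + 4 = 14.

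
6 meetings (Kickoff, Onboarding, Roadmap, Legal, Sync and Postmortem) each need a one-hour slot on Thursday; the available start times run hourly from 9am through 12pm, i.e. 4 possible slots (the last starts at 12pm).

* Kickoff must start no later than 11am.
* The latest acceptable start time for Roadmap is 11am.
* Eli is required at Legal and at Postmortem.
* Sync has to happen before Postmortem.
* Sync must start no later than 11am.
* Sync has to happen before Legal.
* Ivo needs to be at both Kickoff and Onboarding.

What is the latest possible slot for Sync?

Sync's own window allows nothing later than 11am.
Sync at 10am is achievable: Postmortem in 12pm, Sync in 10am, Kickoff in 9am, Roadmap in 9am, Onboarding in 10am, Legal in 11am.
Nothing later works — the conflict constraints rule out every slot after 10am.

10am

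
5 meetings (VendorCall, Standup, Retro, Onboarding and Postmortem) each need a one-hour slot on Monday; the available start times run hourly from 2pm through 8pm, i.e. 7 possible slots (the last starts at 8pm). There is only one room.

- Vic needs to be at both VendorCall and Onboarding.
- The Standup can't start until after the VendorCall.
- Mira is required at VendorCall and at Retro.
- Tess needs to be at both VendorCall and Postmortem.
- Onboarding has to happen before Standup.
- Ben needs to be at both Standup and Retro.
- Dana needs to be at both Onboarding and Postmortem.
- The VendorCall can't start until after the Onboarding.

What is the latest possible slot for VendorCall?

Precedence pushes VendorCall to at least 3pm; downstream work caps VendorCall at 7pm.
VendorCall at 7pm is achievable: Postmortem -> 4pm, Retro -> 3pm, VendorCall -> 7pm, Onboarding -> 2pm, Standup -> 8pm.

7pm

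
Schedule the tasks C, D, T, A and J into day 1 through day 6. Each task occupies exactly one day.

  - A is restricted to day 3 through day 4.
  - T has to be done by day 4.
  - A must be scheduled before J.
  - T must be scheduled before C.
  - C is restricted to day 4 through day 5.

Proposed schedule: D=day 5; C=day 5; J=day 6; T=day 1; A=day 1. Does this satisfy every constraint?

A must be scheduled before J — holds.
C is restricted to day 4 through day 5 — holds.
T must be scheduled before C — holds.
T has to be done by day 4 — holds.
A is restricted to day 3 through day 4 — violated.

No. A is restricted to day 3 through day 4 is not satisfied.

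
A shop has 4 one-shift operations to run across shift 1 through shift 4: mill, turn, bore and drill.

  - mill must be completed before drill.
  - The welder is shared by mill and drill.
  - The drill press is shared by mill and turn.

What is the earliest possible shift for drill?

Precedence pushes drill to at least shift 2.
drill at shift 2 is achievable: turn in shift 2; mill in shift 1; bore in shift 1; drill in shift 2.

shift 2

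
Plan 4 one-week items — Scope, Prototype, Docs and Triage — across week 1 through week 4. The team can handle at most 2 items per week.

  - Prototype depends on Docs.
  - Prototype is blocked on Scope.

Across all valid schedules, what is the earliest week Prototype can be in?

Precedence pushes Prototype to at least week 2.
Prototype at week 2 is achievable: Docs=week 1, Scope=week 1, Triage=week 2, Prototype=week 2.

week 2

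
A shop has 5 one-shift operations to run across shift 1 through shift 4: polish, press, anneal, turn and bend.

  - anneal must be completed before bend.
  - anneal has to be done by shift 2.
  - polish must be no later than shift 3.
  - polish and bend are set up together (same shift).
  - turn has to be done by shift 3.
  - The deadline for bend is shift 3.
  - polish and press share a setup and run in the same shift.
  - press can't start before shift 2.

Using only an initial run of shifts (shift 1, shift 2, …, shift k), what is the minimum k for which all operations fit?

2 shifts

The precedence chain requires at least 2 distinct shifts.
2 works (last occupied shift: shift 2): for example press -> shift 2; bend -> shift 2; anneal -> shift 1; polish -> shift 2; turn -> shift 1.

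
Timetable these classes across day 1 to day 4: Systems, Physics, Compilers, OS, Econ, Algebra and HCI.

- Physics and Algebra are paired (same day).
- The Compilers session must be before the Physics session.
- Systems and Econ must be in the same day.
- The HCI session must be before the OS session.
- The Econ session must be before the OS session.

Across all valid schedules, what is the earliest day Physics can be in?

day 2

Precedence pushes Physics to at least day 2.
Physics at day 2 is achievable: Compilers -> day 1; Physics -> day 2; Econ -> day 1; OS -> day 2; Systems -> day 1; Algebra -> day 2; HCI -> day 1.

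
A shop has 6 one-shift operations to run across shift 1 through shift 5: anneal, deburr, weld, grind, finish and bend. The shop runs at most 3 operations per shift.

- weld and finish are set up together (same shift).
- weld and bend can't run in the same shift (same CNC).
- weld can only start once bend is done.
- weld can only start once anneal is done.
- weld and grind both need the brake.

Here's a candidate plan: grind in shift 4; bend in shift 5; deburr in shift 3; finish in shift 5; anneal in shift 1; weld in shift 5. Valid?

weld and grind both need the brake — holds.
weld can only start once bend is done — violated.
The shop runs at most 3 operations per shift — holds.
weld and bend can't run in the same shift (same CNC) — violated.
weld can only start once anneal is done — holds.
weld and finish are set up together (same shift) — holds.

Invalid. weld and bend can't run in the same shift (same CNC).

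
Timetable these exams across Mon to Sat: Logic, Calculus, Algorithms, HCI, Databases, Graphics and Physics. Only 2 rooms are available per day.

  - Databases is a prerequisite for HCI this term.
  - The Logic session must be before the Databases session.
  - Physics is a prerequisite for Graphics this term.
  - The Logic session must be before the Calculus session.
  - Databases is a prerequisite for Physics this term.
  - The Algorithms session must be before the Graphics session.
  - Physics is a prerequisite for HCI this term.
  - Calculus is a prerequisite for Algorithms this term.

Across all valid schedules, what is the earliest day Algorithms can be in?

Precedence pushes Algorithms to at least Wed; downstream work caps Algorithms at Fri.
Algorithms at Wed is achievable: Graphics=Thu, HCI=Thu, Algorithms=Wed, Logic=Mon, Calculus=Tue, Databases=Tue, Physics=Wed.

Wed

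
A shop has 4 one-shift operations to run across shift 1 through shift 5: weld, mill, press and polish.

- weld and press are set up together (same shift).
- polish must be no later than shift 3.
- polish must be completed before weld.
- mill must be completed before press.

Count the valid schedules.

26

Splitting on weld: it can be shift 2 (1), shift 3 (4), shift 4 (9), shift 5 (12). Listing each branch's schedules as (mill, press, polish) by shift number:
weld=shift 2: (1,2,1) — 1.
weld=shift 3: (1,3,1) (1,3,2) (2,3,1) (2,3,2) — 4.
weld=shift 4: (1,4,1) (1,4,2) (1,4,3) (2,4,1) (2,4,2) (2,4,3) (3,4,1) (3,4,2) (3,4,3) — 9.
weld=shift 5: (1,5,1) (1,5,2) (1,5,3) (2,5,1) (2,5,2) (2,5,3) (3,5,1) (3,5,2) (3,5,3) (4,5,1) (4,5,2) (4,5,3) — 12.
Summing: 1 + 4 + 9 + 12 = 26.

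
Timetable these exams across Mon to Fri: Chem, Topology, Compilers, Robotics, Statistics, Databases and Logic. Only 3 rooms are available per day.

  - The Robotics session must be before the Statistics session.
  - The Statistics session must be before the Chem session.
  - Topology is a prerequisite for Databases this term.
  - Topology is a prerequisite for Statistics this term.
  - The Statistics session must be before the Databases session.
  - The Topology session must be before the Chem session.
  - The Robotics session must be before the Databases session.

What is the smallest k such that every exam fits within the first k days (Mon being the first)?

3

The precedence chain requires at least 3 distinct days.
With at most 3 per day and 7 exams, at least 3 days are needed.
3 works (last occupied day: Wed): for example Databases in Wed; Statistics in Tue; Robotics in Mon; Logic in Tue; Topology in Mon; Chem in Wed; Compilers in Mon.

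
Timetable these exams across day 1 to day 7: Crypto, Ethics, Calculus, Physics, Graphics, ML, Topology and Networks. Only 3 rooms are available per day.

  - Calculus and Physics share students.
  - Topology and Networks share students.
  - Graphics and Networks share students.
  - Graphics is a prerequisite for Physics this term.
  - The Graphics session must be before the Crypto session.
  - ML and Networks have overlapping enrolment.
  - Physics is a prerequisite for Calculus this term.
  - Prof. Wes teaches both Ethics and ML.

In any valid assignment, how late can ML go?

ML at day 7 is achievable: Crypto=day 2; Physics=day 2; ML=day 7; Calculus=day 3; Topology=day 1; Graphics=day 1; Networks=day 2; Ethics=day 1.

day 7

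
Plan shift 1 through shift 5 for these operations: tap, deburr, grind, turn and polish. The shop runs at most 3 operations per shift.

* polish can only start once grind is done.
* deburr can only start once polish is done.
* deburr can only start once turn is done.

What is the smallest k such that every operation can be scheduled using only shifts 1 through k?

The precedence chain requires at least 3 distinct shifts.
With at most 3 per shift and 5 operations, at least 2 shifts are needed.
3 works (last occupied shift: shift 3): for example tap=shift 1; polish=shift 2; grind=shift 1; turn=shift 1; deburr=shift 3.

3 shifts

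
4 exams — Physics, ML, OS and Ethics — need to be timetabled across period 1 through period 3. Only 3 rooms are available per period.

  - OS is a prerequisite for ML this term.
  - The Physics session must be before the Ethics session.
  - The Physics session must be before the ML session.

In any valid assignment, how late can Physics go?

Downstream work caps Physics at period 2.
Physics at period 2 is achievable: ML in period 3; OS in period 1; Ethics in period 3; Physics in period 2.

period 2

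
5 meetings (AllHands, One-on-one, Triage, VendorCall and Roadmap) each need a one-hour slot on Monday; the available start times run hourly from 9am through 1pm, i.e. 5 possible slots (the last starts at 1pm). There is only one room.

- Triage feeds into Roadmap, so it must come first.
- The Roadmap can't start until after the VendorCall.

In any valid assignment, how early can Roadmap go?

11am

Precedence pushes Roadmap to at least 10am.
Roadmap at 11am is achievable: VendorCall in 10am; Roadmap in 11am; Triage in 9am; AllHands in 12pm; One-on-one in 1pm.
Nothing earlier works — the capacity limit rule out every slot before 11am.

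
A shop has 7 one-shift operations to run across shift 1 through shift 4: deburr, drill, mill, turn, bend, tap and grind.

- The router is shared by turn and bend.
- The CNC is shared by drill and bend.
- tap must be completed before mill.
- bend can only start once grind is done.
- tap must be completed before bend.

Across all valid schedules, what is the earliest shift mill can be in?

shift 2

Precedence pushes mill to at least shift 2.
mill at shift 2 is achievable: bend -> shift 2; deburr -> shift 1; tap -> shift 1; mill -> shift 2; turn -> shift 1; drill -> shift 1; grind -> shift 1.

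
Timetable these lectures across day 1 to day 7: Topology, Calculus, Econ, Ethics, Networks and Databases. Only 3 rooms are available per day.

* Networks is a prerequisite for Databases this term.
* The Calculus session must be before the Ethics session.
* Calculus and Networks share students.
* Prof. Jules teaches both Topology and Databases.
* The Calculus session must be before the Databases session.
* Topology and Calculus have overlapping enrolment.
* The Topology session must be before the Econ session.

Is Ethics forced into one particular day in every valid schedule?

No

Ethics can be day 2 (e.g. Networks -> day 2, Ethics -> day 2, Calculus -> day 1, Databases -> day 3, Econ -> day 3, Topology -> day 2) or day 3 (e.g. Ethics -> day 3; Networks -> day 2; Databases -> day 3; Calculus -> day 1; Topology -> day 2; Econ -> day 3).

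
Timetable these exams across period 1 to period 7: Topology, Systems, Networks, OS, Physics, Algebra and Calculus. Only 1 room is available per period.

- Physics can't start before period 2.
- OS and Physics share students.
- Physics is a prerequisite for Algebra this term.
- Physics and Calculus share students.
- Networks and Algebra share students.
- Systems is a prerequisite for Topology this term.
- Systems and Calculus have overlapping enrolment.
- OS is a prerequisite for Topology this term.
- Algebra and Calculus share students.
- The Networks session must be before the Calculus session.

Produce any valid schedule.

Calculus in period 7; Physics in period 2; Networks in period 5; Systems in period 1; Topology in period 4; OS in period 3; Algebra in period 6

Checking: Networks(period 5) before Calculus(period 7); OS(period 3) before Topology(period 4); Systems(period 1) before Topology(period 4); Physics(period 2) before Algebra(period 6); OS(period 3) != Physics(period 2); Algebra(period 6) != Calculus(period 7); Physics(period 2) != Calculus(period 7); Systems(period 1) != Calculus(period 7); Networks(period 5) != Algebra(period 6); Physics=period 2 in [period 2,period 7]; max 1 per period (cap 1).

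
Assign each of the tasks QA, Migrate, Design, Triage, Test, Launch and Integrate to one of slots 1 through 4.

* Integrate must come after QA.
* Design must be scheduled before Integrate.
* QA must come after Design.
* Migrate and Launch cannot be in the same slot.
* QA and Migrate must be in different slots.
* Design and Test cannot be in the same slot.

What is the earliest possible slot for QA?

Precedence pushes QA to at least 2; downstream work caps QA at 3.
QA at 2 is achievable: Integrate -> 3; Migrate -> 1; Launch -> 2; Design -> 1; Triage -> 1; Test -> 2; QA -> 2.

2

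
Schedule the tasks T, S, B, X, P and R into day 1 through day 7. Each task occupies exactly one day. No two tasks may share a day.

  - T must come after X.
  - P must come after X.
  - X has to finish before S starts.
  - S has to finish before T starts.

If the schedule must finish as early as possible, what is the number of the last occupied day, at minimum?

The precedence chain requires at least 3 distinct days.
With at most 1 per day and 6 tasks, at least 6 days are needed.
6 works (last occupied day: day 6): for example R=day 6; X=day 1; B=day 5; S=day 2; T=day 3; P=day 4.

day 6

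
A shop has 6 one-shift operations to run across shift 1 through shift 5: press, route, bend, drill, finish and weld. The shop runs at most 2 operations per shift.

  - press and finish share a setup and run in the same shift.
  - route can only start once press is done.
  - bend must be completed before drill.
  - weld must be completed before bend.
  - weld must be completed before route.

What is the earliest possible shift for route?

shift 3

Precedence pushes route to at least shift 2.
route at shift 3 is achievable: drill=shift 4; finish=shift 2; bend=shift 3; press=shift 2; route=shift 3; weld=shift 1.
Nothing earlier works — the capacity limit rule out every shift before shift 3.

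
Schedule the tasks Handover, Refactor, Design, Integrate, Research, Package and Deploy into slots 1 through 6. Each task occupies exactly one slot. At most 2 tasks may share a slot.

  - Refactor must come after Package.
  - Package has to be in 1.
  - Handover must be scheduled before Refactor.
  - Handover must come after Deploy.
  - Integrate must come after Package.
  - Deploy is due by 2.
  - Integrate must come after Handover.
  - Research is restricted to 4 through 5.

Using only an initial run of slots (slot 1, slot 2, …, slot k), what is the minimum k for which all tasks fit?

4

The precedence chain requires at least 3 distinct slots.
With at most 2 per slot and 7 tasks, at least 4 slots are needed.
Research can't be placed before 4, so the schedule must run through at least slot 4.
4 works (last occupied slot: 4): for example Integrate -> 3, Handover -> 2, Research -> 4, Deploy -> 1, Refactor -> 3, Package -> 1, Design -> 2.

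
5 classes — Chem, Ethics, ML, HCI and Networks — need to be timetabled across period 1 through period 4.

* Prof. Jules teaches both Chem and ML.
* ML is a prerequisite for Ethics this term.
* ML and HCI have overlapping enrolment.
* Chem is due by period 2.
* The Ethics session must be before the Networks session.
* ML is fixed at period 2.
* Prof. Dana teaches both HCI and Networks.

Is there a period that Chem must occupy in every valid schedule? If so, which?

Chem's window is period 1–period 2.
ML is fixed at period 2, and Chem can't share a period with ML.
So Chem must be period 1.

period 1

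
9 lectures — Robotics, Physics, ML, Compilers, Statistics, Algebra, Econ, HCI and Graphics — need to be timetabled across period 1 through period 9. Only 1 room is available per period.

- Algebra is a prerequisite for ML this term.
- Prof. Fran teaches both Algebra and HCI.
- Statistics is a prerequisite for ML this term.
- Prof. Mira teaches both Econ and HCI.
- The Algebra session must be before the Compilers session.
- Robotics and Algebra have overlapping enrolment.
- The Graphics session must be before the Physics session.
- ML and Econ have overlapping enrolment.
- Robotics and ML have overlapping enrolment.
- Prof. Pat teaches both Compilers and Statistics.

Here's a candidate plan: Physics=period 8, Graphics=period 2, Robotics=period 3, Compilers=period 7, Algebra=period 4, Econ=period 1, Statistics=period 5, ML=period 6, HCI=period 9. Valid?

Robotics and Algebra have overlapping enrolment — holds.
The Algebra session must be before the Compilers session — holds.
Prof. Mira teaches both Econ and HCI — holds.
Robotics and ML have overlapping enrolment — holds.
Algebra is a prerequisite for ML this term — holds.
ML and Econ have overlapping enrolment — holds.
Prof. Fran teaches both Algebra and HCI — holds.
Prof. Pat teaches both Compilers and Statistics — holds.
Only 1 room is available per period — holds.
Statistics is a prerequisite for ML this term — holds.
The Graphics session must be before the Physics session — holds.

Valid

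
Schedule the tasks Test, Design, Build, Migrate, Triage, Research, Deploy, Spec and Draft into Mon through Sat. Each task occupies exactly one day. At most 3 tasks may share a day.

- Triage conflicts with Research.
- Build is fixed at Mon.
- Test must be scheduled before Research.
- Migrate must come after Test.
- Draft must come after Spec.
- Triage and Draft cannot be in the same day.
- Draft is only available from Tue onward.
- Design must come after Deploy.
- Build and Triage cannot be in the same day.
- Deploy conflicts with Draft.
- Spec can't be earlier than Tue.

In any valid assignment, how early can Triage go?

Tue

Triage at Tue is achievable: Design in Tue; Research in Wed; Migrate in Wed; Test in Mon; Spec in Tue; Draft in Wed; Deploy in Mon; Build in Mon; Triage in Tue.
Nothing earlier works — the conflict and capacity constraints rule out every day before Tue.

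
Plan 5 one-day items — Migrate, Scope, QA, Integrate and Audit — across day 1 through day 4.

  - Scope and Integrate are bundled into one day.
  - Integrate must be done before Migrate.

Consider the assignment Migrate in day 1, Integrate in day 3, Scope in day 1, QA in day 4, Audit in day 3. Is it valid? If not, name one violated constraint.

No. Integrate must be done before Migrate is not satisfied.

Integrate must be done before Migrate — violated.
Scope and Integrate are bundled into one day — violated.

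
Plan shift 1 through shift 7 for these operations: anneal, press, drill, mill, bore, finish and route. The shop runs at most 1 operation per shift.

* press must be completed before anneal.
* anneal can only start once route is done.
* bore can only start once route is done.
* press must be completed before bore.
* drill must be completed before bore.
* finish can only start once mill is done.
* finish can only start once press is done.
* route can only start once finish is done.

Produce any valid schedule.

drill in shift 5; press in shift 1; bore in shift 6; finish in shift 3; route in shift 4; mill in shift 2; anneal in shift 7

Checking: press(shift 1) before anneal(shift 7); drill(shift 5) before bore(shift 6); press(shift 1) before finish(shift 3); route(shift 4) before bore(shift 6); press(shift 1) before bore(shift 6); route(shift 4) before anneal(shift 7); mill(shift 2) before finish(shift 3); finish(shift 3) before route(shift 4); max 1 per shift (cap 1).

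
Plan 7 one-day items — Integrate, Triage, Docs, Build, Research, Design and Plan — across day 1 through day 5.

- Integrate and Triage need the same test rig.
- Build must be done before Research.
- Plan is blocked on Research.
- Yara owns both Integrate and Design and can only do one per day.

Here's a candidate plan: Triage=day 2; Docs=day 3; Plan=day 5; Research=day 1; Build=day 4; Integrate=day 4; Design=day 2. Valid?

Integrate and Triage need the same test rig — holds.
Build must be done before Research — violated.
Yara owns both Integrate and Design and can only do one per day — holds.
Plan is blocked on Research — holds.

No — it violates: Build must be done before Research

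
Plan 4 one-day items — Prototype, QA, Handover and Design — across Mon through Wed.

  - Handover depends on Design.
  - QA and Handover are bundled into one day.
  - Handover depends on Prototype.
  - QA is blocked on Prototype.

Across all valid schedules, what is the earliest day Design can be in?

Downstream work caps Design at Tue.
Design at Mon is achievable: Design -> Mon, Prototype -> Mon, Handover -> Tue, QA -> Tue.

Mon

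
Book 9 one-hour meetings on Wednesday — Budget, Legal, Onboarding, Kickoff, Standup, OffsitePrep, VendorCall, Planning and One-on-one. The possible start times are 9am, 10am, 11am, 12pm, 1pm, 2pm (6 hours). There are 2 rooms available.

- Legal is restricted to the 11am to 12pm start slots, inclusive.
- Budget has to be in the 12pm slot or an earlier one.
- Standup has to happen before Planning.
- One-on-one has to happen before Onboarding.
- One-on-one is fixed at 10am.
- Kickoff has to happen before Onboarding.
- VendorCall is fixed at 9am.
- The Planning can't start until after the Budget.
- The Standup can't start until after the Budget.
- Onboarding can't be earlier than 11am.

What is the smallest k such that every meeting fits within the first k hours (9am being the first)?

The precedence chain requires at least 3 distinct hours.
With at most 2 per hour and 9 meetings, at least 5 hours are needed.
5 works (last occupied hour: 1pm): for example Legal -> 11am; One-on-one -> 10am; Standup -> 12pm; Onboarding -> 11am; OffsitePrep -> 12pm; VendorCall -> 9am; Planning -> 1pm; Budget -> 9am; Kickoff -> 10am.

5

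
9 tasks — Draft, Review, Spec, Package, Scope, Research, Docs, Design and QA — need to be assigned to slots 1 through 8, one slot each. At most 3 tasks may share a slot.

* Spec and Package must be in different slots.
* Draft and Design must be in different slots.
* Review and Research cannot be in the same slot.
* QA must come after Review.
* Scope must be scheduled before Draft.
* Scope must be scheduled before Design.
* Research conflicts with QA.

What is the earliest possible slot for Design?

Precedence pushes Design to at least 2.
Design at 2 is achievable: Spec=1; Scope=1; Package=2; Review=1; Design=2; QA=2; Research=3; Draft=3; Docs=3.

2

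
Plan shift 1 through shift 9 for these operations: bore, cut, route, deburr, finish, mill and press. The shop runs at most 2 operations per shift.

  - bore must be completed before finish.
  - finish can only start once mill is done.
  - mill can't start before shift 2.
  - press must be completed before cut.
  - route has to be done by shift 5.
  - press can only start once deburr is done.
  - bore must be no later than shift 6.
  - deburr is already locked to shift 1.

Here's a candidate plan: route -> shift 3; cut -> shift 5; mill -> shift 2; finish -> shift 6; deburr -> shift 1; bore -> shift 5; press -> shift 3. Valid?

Yes, all constraints hold

mill can't start before shift 2 — holds.
route has to be done by shift 5 — holds.
bore must be completed before finish — holds.
press can only start once deburr is done — holds.
The shop runs at most 2 operations per shift — holds.
press must be completed before cut — holds.
deburr is already locked to shift 1 — holds.
finish can only start once mill is done — holds.
bore must be no later than shift 6 — holds.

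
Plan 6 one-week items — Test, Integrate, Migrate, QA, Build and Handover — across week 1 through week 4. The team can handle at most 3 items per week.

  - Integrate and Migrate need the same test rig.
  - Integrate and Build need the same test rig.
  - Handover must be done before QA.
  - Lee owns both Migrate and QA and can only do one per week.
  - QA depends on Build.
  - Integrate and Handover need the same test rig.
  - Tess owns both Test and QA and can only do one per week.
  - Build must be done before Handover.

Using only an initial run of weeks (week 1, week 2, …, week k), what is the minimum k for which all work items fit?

The precedence chain requires at least 3 distinct weeks.
With at most 3 per week and 6 work items, at least 2 weeks are needed.
3 works (last occupied week: week 3): for example Handover in week 2; Test in week 1; Integrate in week 3; QA in week 3; Migrate in week 1; Build in week 1.

3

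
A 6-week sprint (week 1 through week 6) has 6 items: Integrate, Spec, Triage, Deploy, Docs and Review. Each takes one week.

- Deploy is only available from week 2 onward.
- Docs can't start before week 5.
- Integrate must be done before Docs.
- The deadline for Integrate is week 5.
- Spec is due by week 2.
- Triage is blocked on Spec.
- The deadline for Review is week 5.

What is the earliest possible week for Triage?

Precedence pushes Triage to at least week 2.
Triage at week 2 is achievable: Deploy -> week 2; Review -> week 1; Integrate -> week 1; Triage -> week 2; Spec -> week 1; Docs -> week 5.

week 2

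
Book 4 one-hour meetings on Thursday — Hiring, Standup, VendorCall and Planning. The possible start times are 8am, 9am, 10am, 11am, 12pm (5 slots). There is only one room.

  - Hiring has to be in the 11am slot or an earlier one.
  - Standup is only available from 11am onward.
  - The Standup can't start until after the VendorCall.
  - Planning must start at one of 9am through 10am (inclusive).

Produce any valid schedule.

Planning in 9am, Standup in 11am, VendorCall in 10am, Hiring in 8am

Checking: VendorCall(10am) before Standup(11am); Planning=9am in [9am,10am]; Hiring=8am in [8am,11am]; Standup=11am in [11am,12pm]; max 1 per slot (cap 1).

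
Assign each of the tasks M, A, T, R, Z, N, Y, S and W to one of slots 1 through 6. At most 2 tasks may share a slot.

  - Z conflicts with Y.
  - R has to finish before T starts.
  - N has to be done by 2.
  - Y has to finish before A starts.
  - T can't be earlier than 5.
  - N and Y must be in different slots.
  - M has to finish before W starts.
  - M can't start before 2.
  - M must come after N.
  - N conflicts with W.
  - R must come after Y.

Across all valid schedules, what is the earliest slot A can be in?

Precedence pushes A to at least 2.
A at 2 is achievable: M=3, A=2, N=2, R=3, W=4, Y=1, T=5, Z=4, S=1.

2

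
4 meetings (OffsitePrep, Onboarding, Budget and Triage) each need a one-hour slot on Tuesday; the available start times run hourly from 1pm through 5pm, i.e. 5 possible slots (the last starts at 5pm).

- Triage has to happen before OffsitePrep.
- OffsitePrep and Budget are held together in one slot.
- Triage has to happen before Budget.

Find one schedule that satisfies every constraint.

Onboarding=1pm; Triage=1pm; OffsitePrep=2pm; Budget=2pm

Checking: Triage(1pm) before Budget(2pm); Triage(1pm) before OffsitePrep(2pm); OffsitePrep = Budget = 2pm.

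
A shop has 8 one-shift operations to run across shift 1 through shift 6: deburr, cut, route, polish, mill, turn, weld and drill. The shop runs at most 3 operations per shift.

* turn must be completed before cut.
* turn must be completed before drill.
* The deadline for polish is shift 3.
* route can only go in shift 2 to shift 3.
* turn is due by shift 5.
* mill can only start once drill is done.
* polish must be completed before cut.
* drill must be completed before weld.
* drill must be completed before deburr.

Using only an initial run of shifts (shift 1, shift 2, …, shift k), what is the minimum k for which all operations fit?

3

The precedence chain requires at least 3 distinct shifts.
With at most 3 per shift and 8 operations, at least 3 shifts are needed.
3 works (last occupied shift: shift 3): for example mill in shift 3; deburr in shift 3; cut in shift 2; route in shift 2; weld in shift 3; drill in shift 2; turn in shift 1; polish in shift 1.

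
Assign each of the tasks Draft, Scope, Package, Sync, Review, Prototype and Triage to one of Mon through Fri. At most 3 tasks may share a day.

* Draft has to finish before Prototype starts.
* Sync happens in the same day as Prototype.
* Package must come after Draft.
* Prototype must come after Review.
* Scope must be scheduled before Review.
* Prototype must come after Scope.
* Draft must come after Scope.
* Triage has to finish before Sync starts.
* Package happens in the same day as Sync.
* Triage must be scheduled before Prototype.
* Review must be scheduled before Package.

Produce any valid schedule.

Package -> Wed, Review -> Tue, Draft -> Tue, Triage -> Mon, Sync -> Wed, Prototype -> Wed, Scope -> Mon

Checking: Draft(Tue) before Package(Wed); Scope(Mon) before Prototype(Wed); Scope(Mon) before Draft(Tue); Draft(Tue) before Prototype(Wed); Triage(Mon) before Prototype(Wed); Scope(Mon) before Review(Tue); Review(Tue) before Package(Wed); Review(Tue) before Prototype(Wed); Triage(Mon) before Sync(Wed); Package = Sync = Wed; Sync = Prototype = Wed; max 3 per day (cap 3).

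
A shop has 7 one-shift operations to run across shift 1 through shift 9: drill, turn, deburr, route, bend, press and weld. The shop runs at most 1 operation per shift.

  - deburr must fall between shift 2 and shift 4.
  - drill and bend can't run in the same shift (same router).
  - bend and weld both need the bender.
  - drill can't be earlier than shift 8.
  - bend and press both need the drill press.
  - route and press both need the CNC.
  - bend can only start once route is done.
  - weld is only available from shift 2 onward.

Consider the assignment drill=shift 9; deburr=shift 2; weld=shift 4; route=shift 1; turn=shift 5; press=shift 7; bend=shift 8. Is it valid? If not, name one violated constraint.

Yes

bend and weld both need the bender — holds.
deburr must fall between shift 2 and shift 4 — holds.
bend and press both need the drill press — holds.
weld is only available from shift 2 onward — holds.
route and press both need the CNC — holds.
The shop runs at most 1 operation per shift — holds.
bend can only start once route is done — holds.
drill can't be earlier than shift 8 — holds.
drill and bend can't run in the same shift (same router) — holds.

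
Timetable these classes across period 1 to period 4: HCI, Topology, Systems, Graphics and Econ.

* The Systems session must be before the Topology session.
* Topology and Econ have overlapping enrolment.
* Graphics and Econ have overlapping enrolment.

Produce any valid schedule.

Graphics -> period 1, Topology -> period 2, Systems -> period 1, HCI -> period 1, Econ -> period 3

Checking: Systems(period 1) before Topology(period 2); Graphics(period 1) != Econ(period 3); Topology(period 2) != Econ(period 3).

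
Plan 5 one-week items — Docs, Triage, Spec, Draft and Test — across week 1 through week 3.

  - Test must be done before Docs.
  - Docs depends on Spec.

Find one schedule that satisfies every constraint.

Docs=week 2; Draft=week 1; Test=week 1; Spec=week 1; Triage=week 1

Checking: Spec(week 1) before Docs(week 2); Test(week 1) before Docs(week 2).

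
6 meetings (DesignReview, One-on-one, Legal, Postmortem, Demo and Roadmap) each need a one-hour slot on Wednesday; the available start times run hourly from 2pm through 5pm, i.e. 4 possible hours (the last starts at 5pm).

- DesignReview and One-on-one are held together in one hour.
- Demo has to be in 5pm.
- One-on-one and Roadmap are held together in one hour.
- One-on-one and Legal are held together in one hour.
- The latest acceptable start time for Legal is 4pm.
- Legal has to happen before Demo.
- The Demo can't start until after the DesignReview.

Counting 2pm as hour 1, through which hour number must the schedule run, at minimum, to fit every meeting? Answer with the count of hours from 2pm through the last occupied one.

4 hours

The precedence chain requires at least 2 distinct hours.
Demo can't be placed before 5pm — that is hour 4 counting from 2pm — so the schedule must run through at least 4 hours.
4 works (last occupied hour: 5pm): for example Legal in 2pm, DesignReview in 2pm, Postmortem in 2pm, Demo in 5pm, One-on-one in 2pm, Roadmap in 2pm.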